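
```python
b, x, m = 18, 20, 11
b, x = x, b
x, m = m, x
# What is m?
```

Trace:
`b, x, m = 18, 20, 11` → b = 18; x = 20; m = 11
`b, x = x, b` → b = 20; x = 18
`x, m = m, x` → x = 11; m = 18
So m = 18

Answer: 18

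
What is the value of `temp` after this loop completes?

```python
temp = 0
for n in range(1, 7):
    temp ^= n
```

XOR of 1 to 6
`temp` takes the values: 0 → 1 → 3 → 0 → 4 → 1 → 7

Answer: 7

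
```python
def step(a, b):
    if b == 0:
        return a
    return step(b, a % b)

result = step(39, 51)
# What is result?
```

step(39, 51) -> step(51, 39) -> step(39, 12) -> step(12, 3) -> step(3, 0) -> 3

Answer: 3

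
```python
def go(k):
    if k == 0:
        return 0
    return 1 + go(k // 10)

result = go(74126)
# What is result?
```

Count of digits of 74126: 5

Answer: 5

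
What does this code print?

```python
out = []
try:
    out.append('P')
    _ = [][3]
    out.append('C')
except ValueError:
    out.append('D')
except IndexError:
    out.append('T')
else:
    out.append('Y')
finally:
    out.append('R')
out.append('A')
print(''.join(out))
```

Execution trace: 'P' (try body) → 'T' (except IndexError) → 'R' (finally) → 'A' (after the try/except). Output: PTRA

Answer: PTRA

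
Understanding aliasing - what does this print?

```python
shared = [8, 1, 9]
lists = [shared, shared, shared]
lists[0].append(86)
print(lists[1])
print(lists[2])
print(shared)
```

Key concept: list of same reference.
Step by step:
`shared = [8, 1, 9]` → shared = [8, 1, 9]
`lists = [shared, shared, shared]` → lists = [[8, 1, 9], [8, 1, 9], [8, 1, 9]]
`lists[0].append(86)` → shared = [8, 1, 9, 86]; lists = [[8, 1, 9, 86], [8, 1, 9, 86], [8, 1, 9, 86]]
`print(lists[1])` → prints [8, 1, 9, 86]
`print(lists[2])` → prints [8, 1, 9, 86]
`print(shared)` → prints [8, 1, 9, 86]

Answer:
[8, 1, 9, 86]
[8, 1, 9, 86]
[8, 1, 9, 86]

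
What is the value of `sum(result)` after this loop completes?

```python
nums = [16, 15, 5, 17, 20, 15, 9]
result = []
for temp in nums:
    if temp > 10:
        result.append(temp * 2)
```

Sum of doubled values > 10
`result` takes the values: [] → [32] → [32, 30] → [32, 30, 34] → [32, 30, 34, 40] → [32, 30, 34, 40, 30]
So `sum(result)` = 166

Answer: 166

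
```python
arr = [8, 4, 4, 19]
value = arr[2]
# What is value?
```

Trace:
`arr = [8, 4, 4, 19]` → arr = [8, 4, 4, 19]
`value = arr[2]` → value = 4
So value = 4

Answer: 4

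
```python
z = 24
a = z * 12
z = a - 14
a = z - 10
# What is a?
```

Trace:
`z = 24` → z = 24
`a = z * 12` → a = 288
`z = a - 14` → z = 274
`a = z - 10` → a = 264
So a = 264

Answer: 264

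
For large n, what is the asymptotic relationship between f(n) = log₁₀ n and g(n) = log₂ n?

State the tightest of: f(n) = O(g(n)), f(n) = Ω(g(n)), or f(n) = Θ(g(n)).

log₁₀ n vs log₂ n: f(n) = Θ(g(n)) — they are asymptotically equivalent (log bases differ by a constant factor).

Answer: f(n) = Θ(g(n)) — they are asymptotically equivalent (log bases differ by a constant factor).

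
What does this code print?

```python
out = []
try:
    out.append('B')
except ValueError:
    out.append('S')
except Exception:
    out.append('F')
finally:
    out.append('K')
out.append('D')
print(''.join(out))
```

Execution trace: 'B' (try body, no exception) → 'K' (finally) → 'D' (after the try/except). Output: BKD

Answer: BKD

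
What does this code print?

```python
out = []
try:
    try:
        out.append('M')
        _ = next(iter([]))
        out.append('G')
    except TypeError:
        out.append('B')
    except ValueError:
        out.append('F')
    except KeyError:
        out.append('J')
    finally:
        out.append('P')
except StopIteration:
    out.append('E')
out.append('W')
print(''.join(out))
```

Execution trace: 'M' (try body) → 'P' (finally) → 'E' (outer except StopIteration) → 'W' (after the try/except). Output: MPEW

Answer: MPEW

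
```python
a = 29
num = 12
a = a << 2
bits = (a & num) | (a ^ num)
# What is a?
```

Trace:
`a = 29` → a = 29
`num = 12` → num = 12
`a = a << 2` → a = 116
`bits = (a & num) | (a ^ num)` → bits = 124
So a = 116

Answer: 116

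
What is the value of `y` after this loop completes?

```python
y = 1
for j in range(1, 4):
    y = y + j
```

Start at 1, add 1 through 3
`y` takes the values: 1 → 2 → 4 → 7

Answer: 7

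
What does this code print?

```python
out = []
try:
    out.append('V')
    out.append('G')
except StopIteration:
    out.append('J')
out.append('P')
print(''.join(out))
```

Execution trace: 'V' (try body) → 'G' (try body, no exception) → 'P' (after the try/except). Output: VGP

Answer: VGP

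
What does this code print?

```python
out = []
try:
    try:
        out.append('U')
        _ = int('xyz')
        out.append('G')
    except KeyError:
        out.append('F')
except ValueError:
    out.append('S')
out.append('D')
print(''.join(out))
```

Execution trace: 'U' (try body) → 'S' (outer except ValueError) → 'D' (after the try/except). Output: USD

Answer: USD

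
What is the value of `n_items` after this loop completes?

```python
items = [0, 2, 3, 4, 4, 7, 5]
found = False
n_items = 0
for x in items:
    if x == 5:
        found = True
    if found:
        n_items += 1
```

Count elements after first 5 in [0, 2, 3, 4, 4, 7, 5]
`n_items` takes the values: 0 → 1

Answer: 1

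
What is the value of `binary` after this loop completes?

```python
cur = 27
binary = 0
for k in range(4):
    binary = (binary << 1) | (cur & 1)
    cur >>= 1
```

Reverse lowest 4 bits of 27
`binary` takes the values: 0 → 1 → 3 → 6 → 13

Answer: 13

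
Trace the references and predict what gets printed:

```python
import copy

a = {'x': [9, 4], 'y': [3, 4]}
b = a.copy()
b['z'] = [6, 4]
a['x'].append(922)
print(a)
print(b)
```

Key concept: shallow copy of dict with mutable values.
Step by step:
`a = {'x': [9, 4], 'y': [3, 4]}` → a = {'x': [9, 4], 'y': [3, 4]}
`b = a.copy()` → b = {'x': [9, 4], 'y': [3, 4]}
`b['z'] = [6, 4]` → b = {'x': [9, 4], 'y': [3, 4], 'z': [6, 4]}
`a['x'].append(922)` → a = {'x': [9, 4, 922], 'y': [3, 4]}; b = {'x': [9, 4, 922], 'y': [3, 4], 'z': [6, 4]}
`print(a)` → prints {'x': [9, 4, 922], 'y': [3, 4]}
`print(b)` → prints {'x': [9, 4, 922], 'y': [3, 4], 'z': [6, 4]}

Answer:
{'x': [9, 4, 922], 'y': [3, 4]}
{'x': [9, 4, 922], 'y': [3, 4], 'z': [6, 4]}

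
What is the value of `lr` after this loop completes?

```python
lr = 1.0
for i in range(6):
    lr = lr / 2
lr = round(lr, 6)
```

Halving LR 6 times: 1 / 2^6
`lr` takes the values: 1.0 → 0.5 → 0.25 → 0.125 → 0.0625 → 0.03125 → 0.015625

Answer: 0.015625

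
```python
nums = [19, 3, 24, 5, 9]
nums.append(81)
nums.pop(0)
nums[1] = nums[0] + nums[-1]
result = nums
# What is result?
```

Trace:
`nums = [19, 3, 24, 5, 9]` → nums = [19, 3, 24, 5, 9]
`nums.append(81)` → nums = [19, 3, 24, 5, 9, 81]
`nums.pop(0)` → nums = [3, 24, 5, 9, 81]
`nums[1] = nums[0] + nums[-1]` → nums = [3, 84, 5, 9, 81]
`result = nums` → result = [3, 84, 5, 9, 81]
So result = [3, 84, 5, 9, 81]

Answer: [3, 84, 5, 9, 81]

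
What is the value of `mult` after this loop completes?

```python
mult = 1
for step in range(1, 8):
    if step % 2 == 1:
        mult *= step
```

Product of odd numbers 1 to 7
`mult` takes the values: 1 → 3 → 15 → 105

Answer: 105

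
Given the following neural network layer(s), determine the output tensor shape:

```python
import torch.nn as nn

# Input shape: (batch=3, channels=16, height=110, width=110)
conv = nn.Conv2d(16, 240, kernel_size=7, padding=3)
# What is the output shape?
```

Input: (3, 16, 110, 110) -> Output: (3, 240, 110, 110)

Answer: (3, 240, 110, 110)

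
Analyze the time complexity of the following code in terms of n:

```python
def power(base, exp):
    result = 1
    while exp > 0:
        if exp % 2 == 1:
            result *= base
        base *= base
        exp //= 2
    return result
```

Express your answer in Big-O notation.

This is Exponentiation by squaring. Time complexity: O(log n).

Answer: O(log n)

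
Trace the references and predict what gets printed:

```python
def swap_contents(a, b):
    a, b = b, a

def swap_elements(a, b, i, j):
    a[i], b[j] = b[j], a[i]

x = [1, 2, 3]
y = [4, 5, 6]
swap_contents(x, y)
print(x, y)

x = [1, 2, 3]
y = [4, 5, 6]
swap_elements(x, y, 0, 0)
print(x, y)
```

Key concept: parameter rebinding vs mutation.
Step by step:
`x = [1, 2, 3]` → x = [1, 2, 3]
`y = [4, 5, 6]` → y = [4, 5, 6]
`swap_contents(x, y)` → no visible change to tracked variables
`print(x, y)` → prints [1, 2, 3] [4, 5, 6]
`x = [1, 2, 3]` → x = [1, 2, 3]
`y = [4, 5, 6]` → y = [4, 5, 6]
`swap_elements(x, y, 0, 0)` → x = [4, 2, 3]; y = [1, 5, 6]
`print(x, y)` → prints [4, 2, 3] [1, 5, 6]

Answer:
[1, 2, 3] [4, 5, 6]
[4, 2, 3] [1, 5, 6]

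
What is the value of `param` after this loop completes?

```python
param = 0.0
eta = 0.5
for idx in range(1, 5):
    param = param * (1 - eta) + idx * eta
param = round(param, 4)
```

Moving average with lr=0.5
`param` takes the values: 0.0 → 0.5 → 1.25 → 2.125 → 3.0625

Answer: 3.0625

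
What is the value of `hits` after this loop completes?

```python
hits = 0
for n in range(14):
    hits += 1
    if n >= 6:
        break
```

Loop breaks when n reaches 6, hits is 7
`hits` takes the values: 0 → 1 → 2 → 3 → 4 → 5 → 6 → 7

Answer: 7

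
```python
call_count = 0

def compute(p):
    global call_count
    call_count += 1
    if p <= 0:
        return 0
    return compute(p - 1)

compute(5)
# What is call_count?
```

Linear recursion stepping by 1: 6 calls from p=5 down to ≤0.

Answer: 6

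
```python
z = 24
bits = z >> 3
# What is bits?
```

Trace:
`z = 24` → z = 24
`bits = z >> 3` → bits = 3
So bits = 3

Answer: 3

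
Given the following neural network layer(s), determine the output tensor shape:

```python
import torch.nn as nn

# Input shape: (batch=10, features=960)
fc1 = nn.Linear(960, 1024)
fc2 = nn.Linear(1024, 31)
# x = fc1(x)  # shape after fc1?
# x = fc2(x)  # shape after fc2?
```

Input: (10, 960) -> after fc1: (10, 1024) -> Output: (10, 31)

Answer: (10, 31)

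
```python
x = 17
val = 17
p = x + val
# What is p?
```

Trace:
`x = 17` → x = 17
`val = 17` → val = 17
`p = x + val` → p = 34
So p = 34

Answer: 34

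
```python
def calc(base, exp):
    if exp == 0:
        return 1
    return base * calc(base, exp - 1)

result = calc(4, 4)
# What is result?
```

calc(4, 4) = 4 * 4 * 4 * 4 = 256

Answer: 256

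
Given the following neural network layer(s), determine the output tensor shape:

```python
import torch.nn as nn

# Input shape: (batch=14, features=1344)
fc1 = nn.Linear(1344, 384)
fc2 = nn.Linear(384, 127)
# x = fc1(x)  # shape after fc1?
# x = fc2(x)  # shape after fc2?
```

Input: (14, 1344) -> after fc1: (14, 384) -> Output: (14, 127)

Answer: (14, 127)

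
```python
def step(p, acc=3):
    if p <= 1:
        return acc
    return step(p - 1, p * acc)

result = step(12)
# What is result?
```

Accumulator trace (n, acc): (12, 3) -> (11, 36) -> (10, 396) -> (9, 3960) -> (8, 35640) -> (7, 285120) -> (6, 1995840) -> (5, 11975040) -> (4, 59875200) -> (3, 239500800) -> (2, 718502400) -> (1, 1437004800) -> return 1437004800

Answer: 1437004800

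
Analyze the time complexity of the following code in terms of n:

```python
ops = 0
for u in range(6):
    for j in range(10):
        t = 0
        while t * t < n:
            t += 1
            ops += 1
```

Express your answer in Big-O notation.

Each loop level contributes: 1 × 1 × √n. Multiplying the contributions gives O(√n).

Answer: O(√n)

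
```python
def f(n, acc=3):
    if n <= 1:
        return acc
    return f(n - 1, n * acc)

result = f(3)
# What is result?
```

Accumulator trace (n, acc): (3, 3) -> (2, 9) -> (1, 18) -> return 18

Answer: 18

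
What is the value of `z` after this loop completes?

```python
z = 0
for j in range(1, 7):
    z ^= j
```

XOR of 1 to 6
`z` takes the values: 0 → 1 → 3 → 0 → 4 → 1 → 7

Answer: 7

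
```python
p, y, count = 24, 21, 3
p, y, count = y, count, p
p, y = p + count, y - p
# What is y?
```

Trace:
`p, y, count = 24, 21, 3` → p = 24; y = 21; count = 3
`p, y, count = y, count, p` → p = 21; y = 3; count = 24
`p, y = p + count, y - p` → p = 45; y = -18
So y = -18

Answer: -18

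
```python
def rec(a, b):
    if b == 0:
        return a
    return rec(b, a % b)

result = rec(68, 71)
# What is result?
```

rec(68, 71) -> rec(71, 68) -> rec(68, 3) -> rec(3, 2) -> rec(2, 1) -> rec(1, 0) -> 1

Answer: 1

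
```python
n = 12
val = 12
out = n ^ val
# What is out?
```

Trace:
`n = 12` → n = 12
`val = 12` → val = 12
`out = n ^ val` → out = 0
So out = 0

Answer: 0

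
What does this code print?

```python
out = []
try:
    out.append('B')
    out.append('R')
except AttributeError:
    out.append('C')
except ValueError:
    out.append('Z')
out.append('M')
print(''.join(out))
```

Execution trace: 'B' (try body) → 'R' (try body, no exception) → 'M' (after the try/except). Output: BRM

Answer: BRM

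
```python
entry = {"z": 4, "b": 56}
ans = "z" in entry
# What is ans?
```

Trace:
`entry = {"z": 4, "b": 56}` → entry = {'z': 4, 'b': 56}
`ans = "z" in entry` → ans = True
So ans = True

Answer: True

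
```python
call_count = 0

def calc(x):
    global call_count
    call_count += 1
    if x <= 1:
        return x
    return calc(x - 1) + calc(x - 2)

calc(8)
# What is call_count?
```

Calls(x) = 1 + Calls(x-1) + Calls(x-2); Calls(0)=Calls(1)=1. For x=8 this gives 67.

Answer: 67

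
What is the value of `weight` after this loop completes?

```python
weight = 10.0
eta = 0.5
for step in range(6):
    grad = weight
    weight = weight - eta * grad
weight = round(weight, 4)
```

Gradient descent: w = 10.0 * (1 - 0.5)^6
`weight` takes the values: 10.0 → 5.0 → 2.5 → 1.25 → 0.625 → 0.3125 → 0.15625 → 0.1562

Answer: 0.1562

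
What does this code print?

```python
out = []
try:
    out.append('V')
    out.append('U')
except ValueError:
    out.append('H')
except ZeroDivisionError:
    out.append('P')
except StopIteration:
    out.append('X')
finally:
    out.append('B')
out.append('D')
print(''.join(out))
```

Execution trace: 'V' (try body) → 'U' (try body, no exception) → 'B' (finally) → 'D' (after the try/except). Output: VUBD

Answer: VUBD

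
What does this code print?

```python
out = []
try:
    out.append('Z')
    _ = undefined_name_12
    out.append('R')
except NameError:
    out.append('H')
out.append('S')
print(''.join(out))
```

Execution trace: 'Z' (try body) → 'H' (except NameError) → 'S' (after the try/except). Output: ZHS

Answer: ZHS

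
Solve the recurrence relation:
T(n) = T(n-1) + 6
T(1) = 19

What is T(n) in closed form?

Unrolling: T(n) = T(1) + 6·(n-1) = 19 + 6(n-1) = 6n + 13.

Answer: T(n) = 6n + 13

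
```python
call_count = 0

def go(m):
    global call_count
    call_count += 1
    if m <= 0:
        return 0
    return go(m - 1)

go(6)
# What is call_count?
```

Linear recursion stepping by 1: 7 calls from m=6 down to ≤0.

Answer: 7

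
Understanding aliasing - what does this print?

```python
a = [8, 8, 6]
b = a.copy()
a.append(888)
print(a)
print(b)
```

Key concept: list.copy() creates independent copy.
Step by step:
`a = [8, 8, 6]` → a = [8, 8, 6]
`b = a.copy()` → b = [8, 8, 6]
`a.append(888)` → a = [8, 8, 6, 888]
`print(a)` → prints [8, 8, 6, 888]
`print(b)` → prints [8, 8, 6]

Answer:
[8, 8, 6, 888]
[8, 8, 6]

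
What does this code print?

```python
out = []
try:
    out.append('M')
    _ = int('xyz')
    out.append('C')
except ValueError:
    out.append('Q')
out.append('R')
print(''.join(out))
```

Execution trace: 'M' (try body) → 'Q' (except ValueError) → 'R' (after the try/except). Output: MQR

Answer: MQR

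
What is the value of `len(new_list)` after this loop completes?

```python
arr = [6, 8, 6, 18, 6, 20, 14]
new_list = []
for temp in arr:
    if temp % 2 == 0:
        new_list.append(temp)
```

Count even numbers in [6, 8, 6, 18, 6, 20, 14]
`new_list` takes the values: [] → [6] → [6, 8] → [6, 8, 6] → [6, 8, 6, 18] → [6, 8, 6, 18, 6] → [6, 8, 6, 18, 6, 20] → [6, 8, 6, 18, 6, 20, 14]
So `len(new_list)` = 7

Answer: 7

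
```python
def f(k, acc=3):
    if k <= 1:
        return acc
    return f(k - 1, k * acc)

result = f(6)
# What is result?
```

Accumulator trace (n, acc): (6, 3) -> (5, 18) -> (4, 90) -> (3, 360) -> (2, 1080) -> (1, 2160) -> return 2160

Answer: 2160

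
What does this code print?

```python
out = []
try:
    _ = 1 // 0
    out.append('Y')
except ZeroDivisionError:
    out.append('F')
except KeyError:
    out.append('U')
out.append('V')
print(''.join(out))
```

Execution trace: 'F' (except ZeroDivisionError) → 'V' (after the try/except). Output: FV

Answer: FV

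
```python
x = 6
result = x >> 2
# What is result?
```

Trace:
`x = 6` → x = 6
`result = x >> 2` → result = 1
So result = 1

Answer: 1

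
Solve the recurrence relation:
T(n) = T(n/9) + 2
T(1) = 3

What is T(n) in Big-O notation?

Each step divides n by 9 and adds 2. After log_9(n) steps we reach T(1)=3. So T(n) = 2·log_9(n) + 3 = O(log n).

Answer: O(log n)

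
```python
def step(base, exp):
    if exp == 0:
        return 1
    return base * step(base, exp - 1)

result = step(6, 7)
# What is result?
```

step(6, 7) = 6 * 6 * 6 * 6 * 6 * 6 * 6 = 279936

Answer: 279936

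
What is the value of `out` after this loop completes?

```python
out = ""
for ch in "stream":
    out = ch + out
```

Reverse 'stream'
`out` takes the values: "" → "s" → "ts" → "rts" → "erts" → "aerts" → "maerts"

Answer: "maerts"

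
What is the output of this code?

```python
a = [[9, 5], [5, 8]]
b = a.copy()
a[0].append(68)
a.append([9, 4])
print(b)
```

Key concept: shallow copy with nested lists.
Step by step:
`a = [[9, 5], [5, 8]]` → a = [[9, 5], [5, 8]]
`b = a.copy()` → b = [[9, 5], [5, 8]]
`a[0].append(68)` → a = [[9, 5, 68], [5, 8]]; b = [[9, 5, 68], [5, 8]]
`a.append([9, 4])` → a = [[9, 5, 68], [5, 8], [9, 4]]
`print(b)` → prints [[9, 5, 68], [5, 8]]

Answer: [[9, 5, 68], [5, 8]]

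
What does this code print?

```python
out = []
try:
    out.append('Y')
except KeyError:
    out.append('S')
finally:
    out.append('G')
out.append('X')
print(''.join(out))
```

Execution trace: 'Y' (try body, no exception) → 'G' (finally) → 'X' (after the try/except). Output: YGX

Answer: YGX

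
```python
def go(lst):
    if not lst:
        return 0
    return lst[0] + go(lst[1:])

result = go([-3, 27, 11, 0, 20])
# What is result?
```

(-3) + 27 + 11 + 0 + 20 + 0 = 55

Answer: 55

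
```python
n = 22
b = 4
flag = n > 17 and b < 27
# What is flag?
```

Trace:
`n = 22` → n = 22
`b = 4` → b = 4
`flag = n > 17 and b < 27` → flag = True
So flag = True

Answer: True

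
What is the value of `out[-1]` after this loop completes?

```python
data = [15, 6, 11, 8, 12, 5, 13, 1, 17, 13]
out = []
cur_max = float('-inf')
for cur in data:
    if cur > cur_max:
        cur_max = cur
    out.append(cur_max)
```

Running max ends at 17
`out` takes the values: [] → [15] → [15, 15] → [15, 15, 15] → [15, 15, 15, 15] → [15, 15, 15, 15, 15] → [15, 15, 15, 15, 15, 15] → [15, 15, 15, 15, 15, 15, 15] → [15, 15, 15, 15, 15, 15, 15, 15] → [15, 15, 15, 15, 15, 15, 15, 15, 17] → [15, 15, 15, 15, 15, 15, 15, 15, 17, 17]
So `out[-1]` = 17

Answer: 17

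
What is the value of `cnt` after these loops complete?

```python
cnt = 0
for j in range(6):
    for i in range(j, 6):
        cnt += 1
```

Upper triangle: 6 + 5 + ... + 1
`cnt` takes the values: 0 → 1 → 2 → 3 → 4 → 5 → 6 → 7 → 8 → 9 → 10 → 11 → 12 → 13 → 14 → 15 → 16 → 17 → 18 → 19 → 20 → 21

Answer: 21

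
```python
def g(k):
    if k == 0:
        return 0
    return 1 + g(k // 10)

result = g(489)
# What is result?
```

Count of digits of 489: 3

Answer: 3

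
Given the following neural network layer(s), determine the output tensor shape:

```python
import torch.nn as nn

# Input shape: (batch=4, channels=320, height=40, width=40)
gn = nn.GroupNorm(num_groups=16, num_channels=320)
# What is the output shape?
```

Input: (4, 320, 40, 40) -> Output: (4, 320, 40, 40)

Answer: (4, 320, 40, 40)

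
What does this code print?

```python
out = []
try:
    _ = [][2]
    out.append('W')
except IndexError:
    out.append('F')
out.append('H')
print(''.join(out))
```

Execution trace: 'F' (except IndexError) → 'H' (after the try/except). Output: FH

Answer: FH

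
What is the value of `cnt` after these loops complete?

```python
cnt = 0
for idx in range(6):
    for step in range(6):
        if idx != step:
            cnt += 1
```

6² - 6 (exclude diagonal)
`cnt` takes the values: 0 → 1 → 2 → 3 → 4 → 5 → 6 → 7 → 8 → 9 → 10 → 11 → 12 → 13 → 14 → 15 → 16 → 17 → 18 → 19 → 20 → 21 → 22 → 23 → 24 → 25 → 26 → 27 → 28 → 29 → 30

Answer: 30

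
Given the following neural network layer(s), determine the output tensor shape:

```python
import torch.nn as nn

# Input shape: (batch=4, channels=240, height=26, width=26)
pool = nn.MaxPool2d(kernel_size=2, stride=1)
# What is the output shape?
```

Input: (4, 240, 26, 26) -> Output: (4, 240, 25, 25)

Answer: (4, 240, 25, 25)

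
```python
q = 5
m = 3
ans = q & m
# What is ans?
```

Trace:
`q = 5` → q = 5
`m = 3` → m = 3
`ans = q & m` → ans = 1
So ans = 1

Answer: 1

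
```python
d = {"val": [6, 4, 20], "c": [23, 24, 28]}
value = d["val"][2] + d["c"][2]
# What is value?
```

Trace:
`d = {"val": [6, 4, 20], "c": [23, 24, 28]}` → d = {'val': [6, 4, 20], 'c': [23, 24, 28]}
`value = d["val"][2] + d["c"][2]` → value = 48
So value = 48

Answer: 48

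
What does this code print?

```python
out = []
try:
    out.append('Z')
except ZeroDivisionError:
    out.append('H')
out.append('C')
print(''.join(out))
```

Execution trace: 'Z' (try body, no exception) → 'C' (after the try/except). Output: ZC

Answer: ZC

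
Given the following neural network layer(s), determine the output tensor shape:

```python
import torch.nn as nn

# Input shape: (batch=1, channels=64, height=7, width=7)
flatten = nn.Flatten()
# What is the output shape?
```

Input: (1, 64, 7, 7) -> Output: (1, 3136)

Answer: (1, 3136)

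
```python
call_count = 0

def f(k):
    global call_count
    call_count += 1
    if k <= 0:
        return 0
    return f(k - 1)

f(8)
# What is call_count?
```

Linear recursion stepping by 1: 9 calls from k=8 down to ≤0.

Answer: 9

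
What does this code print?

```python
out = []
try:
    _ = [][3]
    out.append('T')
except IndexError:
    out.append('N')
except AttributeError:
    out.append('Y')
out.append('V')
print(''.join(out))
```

Execution trace: 'N' (except IndexError) → 'V' (after the try/except). Output: NV

Answer: NV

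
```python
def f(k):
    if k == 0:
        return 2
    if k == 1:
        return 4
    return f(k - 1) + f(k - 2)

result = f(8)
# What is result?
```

Build up from base cases: f(0)=2, f(1)=4, f(2)=6, f(3)=10, f(4)=16, f(5)=26, f(6)=42, ..., f(8)=110

Answer: 110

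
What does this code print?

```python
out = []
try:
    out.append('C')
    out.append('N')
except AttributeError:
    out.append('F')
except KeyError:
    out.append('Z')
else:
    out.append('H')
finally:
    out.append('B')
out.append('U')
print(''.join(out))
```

Execution trace: 'C' (try body) → 'N' (try body, no exception) → 'H' (else) → 'B' (finally) → 'U' (after the try/except). Output: CNHBU

Answer: CNHBU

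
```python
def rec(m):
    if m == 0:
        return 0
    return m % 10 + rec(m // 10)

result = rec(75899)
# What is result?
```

Sum of digits of 75899: 9 + 9 + 8 + 5 + 7 = 38

Answer: 38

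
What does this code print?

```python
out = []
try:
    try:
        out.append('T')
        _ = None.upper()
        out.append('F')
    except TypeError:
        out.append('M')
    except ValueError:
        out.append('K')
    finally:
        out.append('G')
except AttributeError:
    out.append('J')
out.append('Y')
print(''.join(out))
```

Execution trace: 'T' (inner try body) → 'G' (inner finally) → 'J' (outer except AttributeError) → 'Y' (after the try/except). Output: TGJY

Answer: TGJY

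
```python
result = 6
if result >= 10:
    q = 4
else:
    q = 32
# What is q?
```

Trace:
`result = 6` → result = 6
`if result >= 10: ...` → result >= 10 is False, take else branch → q = 32
So q = 32

Answer: 32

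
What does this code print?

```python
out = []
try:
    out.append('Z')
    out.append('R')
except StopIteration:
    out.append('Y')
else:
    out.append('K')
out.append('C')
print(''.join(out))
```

Execution trace: 'Z' (try body) → 'R' (try body, no exception) → 'K' (else) → 'C' (after the try/except). Output: ZRKC

Answer: ZRKC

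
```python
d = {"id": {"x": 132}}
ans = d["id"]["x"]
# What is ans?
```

Trace:
`d = {"id": {"x": 132}}` → d = {'id': {'x': 132}}
`ans = d["id"]["x"]` → ans = 132
So ans = 132

Answer: 132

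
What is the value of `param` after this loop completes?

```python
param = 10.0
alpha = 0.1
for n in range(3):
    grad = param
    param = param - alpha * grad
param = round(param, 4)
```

Gradient descent: w = 10.0 * (1 - 0.1)^3
`param` takes the values: 10.0 → 9.0 → 8.1 → 7.29

Answer: 7.29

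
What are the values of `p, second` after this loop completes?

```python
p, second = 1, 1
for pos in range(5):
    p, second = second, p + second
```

Fibonacci: after 5 iterations
`p, second` takes the values: (1, 1) → (1, 2) → (2, 3) → (3, 5) → (5, 8) → (8, 13)

Answer: 8, 13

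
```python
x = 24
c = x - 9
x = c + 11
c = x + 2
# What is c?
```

Trace:
`x = 24` → x = 24
`c = x - 9` → c = 15
`x = c + 11` → x = 26
`c = x + 2` → c = 28
So c = 28

Answer: 28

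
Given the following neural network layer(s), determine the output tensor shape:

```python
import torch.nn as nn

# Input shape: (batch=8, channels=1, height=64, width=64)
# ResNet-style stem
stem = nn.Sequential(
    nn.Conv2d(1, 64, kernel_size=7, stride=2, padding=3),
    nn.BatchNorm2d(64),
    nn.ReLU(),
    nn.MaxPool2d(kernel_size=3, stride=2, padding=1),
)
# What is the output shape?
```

Input: (8, 1, 64, 64) -> after Conv2d 7x7 stride=2: (8, 64, 32, 32) -> Output: (8, 64, 16, 16)

Answer: (8, 64, 16, 16)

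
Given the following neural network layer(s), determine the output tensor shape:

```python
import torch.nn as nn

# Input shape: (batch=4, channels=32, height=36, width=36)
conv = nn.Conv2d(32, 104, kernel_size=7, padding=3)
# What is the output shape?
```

Input: (4, 32, 36, 36) -> Output: (4, 104, 36, 36)

Answer: (4, 104, 36, 36)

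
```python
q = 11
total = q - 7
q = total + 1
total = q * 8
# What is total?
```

Trace:
`q = 11` → q = 11
`total = q - 7` → total = 4
`q = total + 1` → q = 5
`total = q * 8` → total = 40
So total = 40

Answer: 40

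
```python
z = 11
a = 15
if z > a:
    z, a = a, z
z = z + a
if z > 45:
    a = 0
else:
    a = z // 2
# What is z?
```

Trace:
`z = 11` → z = 11
`a = 15` → a = 15
`if z > a: ...` → z > a is False → no variable changes
`z = z + a` → z = 26
`if z > 45: ...` → z > 45 is False, take else branch → a = 13
So z = 26

Answer: 26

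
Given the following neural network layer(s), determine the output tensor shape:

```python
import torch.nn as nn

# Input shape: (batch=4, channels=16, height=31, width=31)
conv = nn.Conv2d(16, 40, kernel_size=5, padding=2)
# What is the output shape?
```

Input: (4, 16, 31, 31) -> Output: (4, 40, 31, 31)

Answer: (4, 40, 31, 31)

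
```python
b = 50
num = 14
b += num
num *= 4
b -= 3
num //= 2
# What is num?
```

Trace:
`b = 50` → b = 50
`num = 14` → num = 14
`b += num` → b = 64
`num *= 4` → num = 56
`b -= 3` → b = 61
`num //= 2` → num = 28
So num = 28

Answer: 28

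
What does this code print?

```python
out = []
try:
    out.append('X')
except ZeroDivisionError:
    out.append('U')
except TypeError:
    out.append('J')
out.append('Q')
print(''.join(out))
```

Execution trace: 'X' (try body, no exception) → 'Q' (after the try/except). Output: XQ

Answer: XQ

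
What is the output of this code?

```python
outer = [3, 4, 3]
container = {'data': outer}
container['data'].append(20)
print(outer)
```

Key concept: dict holds reference to list.
Step by step:
`outer = [3, 4, 3]` → outer = [3, 4, 3]
`container = {'data': outer}` → container = {'data': [3, 4, 3]}
`container['data'].append(20)` → outer = [3, 4, 3, 20]; container = {'data': [3, 4, 3, 20]}
`print(outer)` → prints [3, 4, 3, 20]

Answer: [3, 4, 3, 20]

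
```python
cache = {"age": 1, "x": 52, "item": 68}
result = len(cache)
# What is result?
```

Trace:
`cache = {"age": 1, "x": 52, "item": 68}` → cache = {'age': 1, 'x': 52, 'item': 68}
`result = len(cache)` → result = 3
So result = 3

Answer: 3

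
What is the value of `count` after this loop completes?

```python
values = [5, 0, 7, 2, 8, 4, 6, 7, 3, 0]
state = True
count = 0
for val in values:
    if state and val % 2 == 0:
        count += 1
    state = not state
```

Count even values at even positions
`count` takes the values: 0 → 1 → 2

Answer: 2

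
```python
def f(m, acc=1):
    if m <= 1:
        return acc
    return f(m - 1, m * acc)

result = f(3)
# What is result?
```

Accumulator trace (n, acc): (3, 1) -> (2, 3) -> (1, 6) -> return 6

Answer: 6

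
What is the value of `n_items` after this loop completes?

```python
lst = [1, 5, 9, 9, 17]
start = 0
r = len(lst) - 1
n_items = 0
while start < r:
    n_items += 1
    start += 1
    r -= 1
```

Iterations until pointers meet (list length 5)
`n_items` takes the values: 0 → 1 → 2

Answer: 2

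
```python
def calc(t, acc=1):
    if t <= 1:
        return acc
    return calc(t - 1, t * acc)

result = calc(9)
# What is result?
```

Accumulator trace (n, acc): (9, 1) -> (8, 9) -> (7, 72) -> (6, 504) -> (5, 3024) -> (4, 15120) -> (3, 60480) -> (2, 181440) -> (1, 362880) -> return 362880

Answer: 362880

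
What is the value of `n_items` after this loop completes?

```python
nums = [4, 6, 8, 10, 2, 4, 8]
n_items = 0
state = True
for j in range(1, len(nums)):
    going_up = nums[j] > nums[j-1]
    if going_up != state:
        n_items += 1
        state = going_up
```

Count direction changes in [4, 6, 8, 10, 2, 4, 8]
`n_items` takes the values: 0 → 1 → 2

Answer: 2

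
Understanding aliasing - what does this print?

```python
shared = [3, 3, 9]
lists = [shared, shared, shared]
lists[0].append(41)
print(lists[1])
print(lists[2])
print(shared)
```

Key concept: list of same reference.
Step by step:
`shared = [3, 3, 9]` → shared = [3, 3, 9]
`lists = [shared, shared, shared]` → lists = [[3, 3, 9], [3, 3, 9], [3, 3, 9]]
`lists[0].append(41)` → shared = [3, 3, 9, 41]; lists = [[3, 3, 9, 41], [3, 3, 9, 41], [3, 3, 9, 41]]
`print(lists[1])` → prints [3, 3, 9, 41]
`print(lists[2])` → prints [3, 3, 9, 41]
`print(shared)` → prints [3, 3, 9, 41]

Answer:
[3, 3, 9, 41]
[3, 3, 9, 41]
[3, 3, 9, 41]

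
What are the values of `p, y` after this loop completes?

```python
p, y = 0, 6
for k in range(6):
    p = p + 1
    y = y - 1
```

p goes 0→6, y goes 6→0
`p, y` takes the values: (0, 6) → (1, 6) → (1, 5) → (2, 5) → (2, 4) → (3, 4) → (3, 3) → (4, 3) → (4, 2) → (5, 2) → (5, 1) → (6, 1) → (6, 0)

Answer: 6, 0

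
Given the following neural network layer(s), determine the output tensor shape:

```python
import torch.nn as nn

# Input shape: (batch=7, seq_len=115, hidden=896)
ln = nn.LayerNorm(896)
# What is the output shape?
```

Input: (7, 115, 896) -> Output: (7, 115, 896)

Answer: (7, 115, 896)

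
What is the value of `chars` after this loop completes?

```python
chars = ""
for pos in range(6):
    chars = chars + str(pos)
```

Concatenate digits 0 to 5
`chars` takes the values: "" → "0" → "01" → "012" → "0123" → "01234" → "012345"

Answer: "012345"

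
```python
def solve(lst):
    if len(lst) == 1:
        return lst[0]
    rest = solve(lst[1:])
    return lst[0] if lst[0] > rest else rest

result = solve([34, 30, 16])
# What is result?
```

Recursive max over [34, 30, 16] = 34

Answer: 34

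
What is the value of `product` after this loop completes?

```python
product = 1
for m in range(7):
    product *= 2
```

2^7 = 128
`product` takes the values: 1 → 2 → 4 → 8 → 16 → 32 → 64 → 128

Answer: 128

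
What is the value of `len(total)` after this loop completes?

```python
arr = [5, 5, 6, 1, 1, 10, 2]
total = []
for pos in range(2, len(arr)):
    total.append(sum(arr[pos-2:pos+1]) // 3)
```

Number of 3-element averages
`total` takes the values: [] → [5] → [5, 4] → [5, 4, 2] → [5, 4, 2, 4] → [5, 4, 2, 4, 4]
So `len(total)` = 5

Answer: 5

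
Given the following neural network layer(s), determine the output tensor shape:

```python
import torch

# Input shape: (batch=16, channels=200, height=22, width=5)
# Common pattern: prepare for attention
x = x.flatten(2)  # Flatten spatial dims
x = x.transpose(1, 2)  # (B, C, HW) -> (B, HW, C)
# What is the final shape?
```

Input: (16, 200, 22, 5) -> after flatten(2): (16, 200, 110) -> Output: (16, 110, 200)

Answer: (16, 110, 200)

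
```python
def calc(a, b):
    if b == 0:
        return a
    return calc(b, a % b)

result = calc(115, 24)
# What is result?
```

calc(115, 24) -> calc(24, 19) -> calc(19, 5) -> calc(5, 4) -> calc(4, 1) -> calc(1, 0) -> 1

Answer: 1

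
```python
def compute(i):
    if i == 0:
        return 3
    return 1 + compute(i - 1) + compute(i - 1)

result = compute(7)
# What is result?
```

compute(i) = 1 + 2·compute(i-1), compute(0)=3. Closed form: (3+1)·2^7 - 1 = 511.

Answer: 511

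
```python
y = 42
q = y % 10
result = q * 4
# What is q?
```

Trace:
`y = 42` → y = 42
`q = y % 10` → q = 2
`result = q * 4` → result = 8
So q = 2

Answer: 2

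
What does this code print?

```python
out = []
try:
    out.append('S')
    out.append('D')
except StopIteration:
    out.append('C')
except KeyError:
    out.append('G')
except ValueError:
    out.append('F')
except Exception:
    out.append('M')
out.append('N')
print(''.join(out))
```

Execution trace: 'S' (try body) → 'D' (try body, no exception) → 'N' (after the try/except). Output: SDN

Answer: SDN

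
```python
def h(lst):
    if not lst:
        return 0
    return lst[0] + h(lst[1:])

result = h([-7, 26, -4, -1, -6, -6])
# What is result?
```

(-7) + 26 + (-4) + (-1) + (-6) + (-6) + 0 = 2

Answer: 2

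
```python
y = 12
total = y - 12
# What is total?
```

Trace:
`y = 12` → y = 12
`total = y - 12` → total = 0
So total = 0

Answer: 0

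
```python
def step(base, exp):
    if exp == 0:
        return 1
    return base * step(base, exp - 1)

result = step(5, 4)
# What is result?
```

step(5, 4) = 5 * 5 * 5 * 5 = 625

Answer: 625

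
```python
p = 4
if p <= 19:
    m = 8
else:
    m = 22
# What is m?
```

Trace:
`p = 4` → p = 4
`if p <= 19: ...` → p <= 19 is True → m = 8
So m = 8

Answer: 8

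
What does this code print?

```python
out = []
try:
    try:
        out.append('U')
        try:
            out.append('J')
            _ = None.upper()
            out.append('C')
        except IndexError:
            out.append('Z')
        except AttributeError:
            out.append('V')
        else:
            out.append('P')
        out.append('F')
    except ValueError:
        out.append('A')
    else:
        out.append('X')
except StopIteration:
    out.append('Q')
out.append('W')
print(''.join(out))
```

Execution trace: 'U' (try body) → 'J' (inner try body) → 'V' (inner except AttributeError) → 'F' (try body, no exception) → 'X' (else) → 'W' (after the try/except). Output: UJVFXW

Answer: UJVFXW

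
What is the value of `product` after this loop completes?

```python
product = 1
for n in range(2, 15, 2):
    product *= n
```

Product of even numbers 2 to 14
`product` takes the values: 1 → 2 → 8 → 48 → 384 → 3840 → 46080 → 645120

Answer: 645120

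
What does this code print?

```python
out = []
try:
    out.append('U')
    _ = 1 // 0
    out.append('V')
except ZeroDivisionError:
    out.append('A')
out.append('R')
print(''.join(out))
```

Execution trace: 'U' (try body) → 'A' (except ZeroDivisionError) → 'R' (after the try/except). Output: UAR

Answer: UAR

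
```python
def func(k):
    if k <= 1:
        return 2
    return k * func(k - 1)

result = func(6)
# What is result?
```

func(6) = 6 * 5 * 4 * 3 * 2 * 2 = 1440

Answer: 1440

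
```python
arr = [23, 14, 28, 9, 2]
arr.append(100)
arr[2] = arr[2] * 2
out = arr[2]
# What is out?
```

Trace:
`arr = [23, 14, 28, 9, 2]` → arr = [23, 14, 28, 9, 2]
`arr.append(100)` → arr = [23, 14, 28, 9, 2, 100]
`arr[2] = arr[2] * 2` → arr = [23, 14, 56, 9, 2, 100]
`out = arr[2]` → out = 56
So out = 56

Answer: 56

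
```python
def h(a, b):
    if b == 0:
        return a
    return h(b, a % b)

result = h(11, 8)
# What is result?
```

h(11, 8) -> h(8, 3) -> h(3, 2) -> h(2, 1) -> h(1, 0) -> 1

Answer: 1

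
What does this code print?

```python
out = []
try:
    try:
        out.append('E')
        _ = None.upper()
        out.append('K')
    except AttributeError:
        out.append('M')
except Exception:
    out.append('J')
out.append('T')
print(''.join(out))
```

Execution trace: 'E' (inner try body) → 'M' (inner except AttributeError) → 'T' (after the try/except). Output: EMT

Answer: EMT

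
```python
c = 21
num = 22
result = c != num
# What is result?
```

Trace:
`c = 21` → c = 21
`num = 22` → num = 22
`result = c != num` → result = True
So result = True

Answer: True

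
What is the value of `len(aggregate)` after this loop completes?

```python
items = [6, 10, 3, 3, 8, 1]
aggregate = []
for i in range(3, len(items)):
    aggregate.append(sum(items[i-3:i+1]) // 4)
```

Number of 4-element averages
`aggregate` takes the values: [] → [5] → [5, 6] → [5, 6, 3]
So `len(aggregate)` = 3

Answer: 3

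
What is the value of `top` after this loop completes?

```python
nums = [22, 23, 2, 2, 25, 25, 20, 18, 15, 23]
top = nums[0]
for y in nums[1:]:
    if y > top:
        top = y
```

Maximum of [22, 23, 2, 2, 25, 25, 20, 18, 15, 23]
`top` takes the values: 22 → 23 → 25

Answer: 25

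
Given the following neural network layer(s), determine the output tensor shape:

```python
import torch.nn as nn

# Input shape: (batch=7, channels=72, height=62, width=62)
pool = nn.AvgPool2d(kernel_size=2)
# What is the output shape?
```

Input: (7, 72, 62, 62) -> Output: (7, 72, 31, 31)

Answer: (7, 72, 31, 31)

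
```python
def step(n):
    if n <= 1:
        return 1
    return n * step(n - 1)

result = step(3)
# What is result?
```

step(3) = 3 * 2 * 1 = 6

Answer: 6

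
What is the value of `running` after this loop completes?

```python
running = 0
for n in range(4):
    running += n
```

Sum of 0 to 3 = 6
`running` takes the values: 0 → 1 → 3 → 6

Answer: 6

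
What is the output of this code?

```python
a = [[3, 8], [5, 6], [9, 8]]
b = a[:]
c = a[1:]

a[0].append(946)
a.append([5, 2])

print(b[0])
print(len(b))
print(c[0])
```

Key concept: slice with nested mutation.
Step by step:
`a = [[3, 8], [5, 6], [9, 8]]` → a = [[3, 8], [5, 6], [9, 8]]
`b = a[:]` → b = [[3, 8], [5, 6], [9, 8]]
`c = a[1:]` → c = [[5, 6], [9, 8]]
`a[0].append(946)` → a = [[3, 8, 946], [5, 6], [9, 8]]; b = [[3, 8, 946], [5, 6], [9, 8]]
`a.append([5, 2])` → a = [[3, 8, 946], [5, 6], [9, 8], [5, 2]]
`print(b[0])` → prints [3, 8, 946]
`print(len(b))` → prints 3
`print(c[0])` → prints [5, 6]

Answer:
[3, 8, 946]
3
[5, 6]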